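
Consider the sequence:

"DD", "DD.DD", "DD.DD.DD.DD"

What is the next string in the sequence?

Each string is two copies of the previous one joined by '.'.
Doubling DD.DD.DD.DD with '.' between the halves:

DD.DD.DD.DD.DD.DD.DD.DD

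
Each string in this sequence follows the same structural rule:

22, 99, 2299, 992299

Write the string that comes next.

Each term (from the third on) is the two preceding terms concatenated in order: term 3 = 22·99 = 2299.
Continuing: 2299 · 992299 gives term 5.

2299992299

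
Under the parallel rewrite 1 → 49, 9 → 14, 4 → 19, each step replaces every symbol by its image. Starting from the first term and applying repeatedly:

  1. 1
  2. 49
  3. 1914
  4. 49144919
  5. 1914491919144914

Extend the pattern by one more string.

49144919191449144914491919144919

Applying the rule to each of the 16 symbols of 1914491919144914 gives the pieces 49 14 49 19 19 14 49 14 49 14 49 19 19 14 49 19, which concatenate to the answer.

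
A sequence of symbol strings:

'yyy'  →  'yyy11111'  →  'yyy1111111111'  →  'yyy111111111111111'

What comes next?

Each term is the previous one with 11111 appended.
So the next term is yyy111111111111111·11111.

yyy11111111111111111111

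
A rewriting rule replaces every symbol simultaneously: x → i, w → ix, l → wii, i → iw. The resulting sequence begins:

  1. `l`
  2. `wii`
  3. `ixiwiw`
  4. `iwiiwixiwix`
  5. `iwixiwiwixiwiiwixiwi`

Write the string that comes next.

Rewriting the 20 symbols of iwixiwiwixiwiiwixiwi one by one yields iw ix iw i iw ix iw ix iw i iw ix iw iw ix iw i iw ix iw; concatenated:

iwixiwiiwixiwixiwiiwixiwiwixiwiiwixiw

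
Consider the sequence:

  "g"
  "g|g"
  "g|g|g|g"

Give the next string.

Each string is two copies of the previous one joined by '|'.
Doubling g|g|g|g with '|' between the halves:

g|g|g|g|g|g|g|g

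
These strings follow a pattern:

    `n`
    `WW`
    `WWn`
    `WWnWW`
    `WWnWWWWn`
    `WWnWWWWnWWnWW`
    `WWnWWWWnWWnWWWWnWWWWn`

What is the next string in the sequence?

Each term (from the third on) is the previous term followed by the one before it: term 3 = WW·n = WWn.
The next term joins WWnWWWWnWWnWWWWnWWWWn and WWnWWWWnWWnWW.

WWnWWWWnWWnWWWWnWWWWnWWnWWWWnWWnWW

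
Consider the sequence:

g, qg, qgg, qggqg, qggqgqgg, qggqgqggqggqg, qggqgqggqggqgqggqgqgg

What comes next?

This is a Fibonacci-style word recurrence s(k) = s(k−1)·s(k−2): e.g. qg·g = qgg.
The next term joins qggqgqggqggqgqggqgqgg and qggqgqggqggqg.

qggqgqggqggqgqggqgqggqggqgqggqggqg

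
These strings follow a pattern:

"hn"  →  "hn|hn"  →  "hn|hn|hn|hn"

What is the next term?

Each string is two copies of the previous one joined by '|'.
Doubling hn|hn|hn|hn with '|' between the halves:

hn|hn|hn|hn|hn|hn|hn|hn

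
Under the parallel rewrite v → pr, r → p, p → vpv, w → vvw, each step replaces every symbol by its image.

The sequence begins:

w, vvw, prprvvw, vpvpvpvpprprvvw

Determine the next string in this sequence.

Rewriting the 15 symbols of vpvpvpvpprprvvw one by one yields pr vpv pr vpv pr vpv pr vpv vpv p vpv p pr pr vvw; concatenated:

prvpvprvpvprvpvprvpvvpvpvpvpprprvvw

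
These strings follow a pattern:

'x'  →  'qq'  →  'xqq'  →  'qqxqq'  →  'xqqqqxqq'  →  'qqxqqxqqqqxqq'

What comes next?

Each term (from the third on) is the two preceding terms concatenated in order: term 3 = x·qq = xqq.
The next term joins xqqqqxqq and qqxqqxqqqqxqq.

xqqqqxqqqqxqqxqqqqxqq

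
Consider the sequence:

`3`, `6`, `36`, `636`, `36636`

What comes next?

From term 3 onward, concatenate the second-to-last term with the last: 3·6 = 36, 6·36 = 636, …
So term 6 is 636·36636.

63636636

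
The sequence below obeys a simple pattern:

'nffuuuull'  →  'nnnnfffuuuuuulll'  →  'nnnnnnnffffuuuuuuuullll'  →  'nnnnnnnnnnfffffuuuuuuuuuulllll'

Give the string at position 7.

Term n consists of 3n-2 n's, followed by n+1 f's, followed by 2n+2 u's, followed by n+1 l's (n = 1, 2, …).
For term 7, n = 7, so the run lengths are 19, 8, 16, 8.

nnnnnnnnnnnnnnnnnnnffffffffuuuuuuuuuuuuuuuullllllll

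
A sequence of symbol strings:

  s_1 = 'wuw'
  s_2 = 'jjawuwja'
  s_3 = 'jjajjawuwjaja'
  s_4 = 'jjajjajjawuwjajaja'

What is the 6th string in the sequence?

jjajjajjajjajjawuwjajajajaja

Every step adds jja to the front and ja to the end of the previous string.
From jjajjajjawuwjajaja, 2 further steps: jjajjajjawuwjajaja → jjajjajjajjawuwjajajaja → (answer).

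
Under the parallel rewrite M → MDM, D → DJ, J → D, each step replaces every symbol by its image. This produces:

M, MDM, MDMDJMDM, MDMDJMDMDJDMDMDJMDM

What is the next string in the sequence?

MDMDJMDMDJDMDMDJMDMDJDDJMDMDJMDMDJDMDMDJMDM

Replace each of the 19 characters of MDMDJMDMDJDMDMDJMDM in place — MDM DJ MDM DJ D MDM DJ MDM DJ D DJ MDM DJ MDM DJ D MDM DJ MDM — and concatenate.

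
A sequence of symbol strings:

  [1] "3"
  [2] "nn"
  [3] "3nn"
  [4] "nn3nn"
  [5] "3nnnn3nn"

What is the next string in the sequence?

nn3nn3nnnn3nn

This is a Fibonacci-style word recurrence s(k) = s(k−2)·s(k−1): e.g. 3·nn = 3nn.
So term 6 is nn3nn·3nnnn3nn.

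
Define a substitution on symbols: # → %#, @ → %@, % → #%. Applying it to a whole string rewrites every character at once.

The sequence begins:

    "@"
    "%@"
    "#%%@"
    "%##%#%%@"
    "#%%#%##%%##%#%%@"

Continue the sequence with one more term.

%##%#%%##%%#%##%#%%#%##%%##%#%%@

Replace each of the 16 characters of #%%#%##%%##%#%%@ in place — %# #% #% %# #% %# %# #% #% %# %# #% %# #% #% %@ — and concatenate.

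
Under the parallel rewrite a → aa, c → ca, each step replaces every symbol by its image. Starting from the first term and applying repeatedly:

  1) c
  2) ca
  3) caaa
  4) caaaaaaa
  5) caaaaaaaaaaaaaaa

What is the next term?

Rewriting the 16 symbols of caaaaaaaaaaaaaaa one by one yields ca aa aa aa aa aa aa aa aa aa aa aa aa aa aa aa; concatenated:

caaaaaaaaaaaaaaaaaaaaaaaaaaaaaaa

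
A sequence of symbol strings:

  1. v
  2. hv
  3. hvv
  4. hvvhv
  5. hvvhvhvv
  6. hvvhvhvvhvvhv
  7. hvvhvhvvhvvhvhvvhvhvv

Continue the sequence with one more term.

This is a Fibonacci-style word recurrence s(k) = s(k−1)·s(k−2): e.g. hv·v = hvv.
Continuing: hvvhvhvvhvvhvhvvhvhvv · hvvhvhvvhvvhv gives term 8.

hvvhvhvvhvvhvhvvhvhvvhvvhvhvvhvvhv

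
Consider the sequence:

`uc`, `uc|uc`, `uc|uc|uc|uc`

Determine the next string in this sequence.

uc|uc|uc|uc|uc|uc|uc|uc

Each string is two copies of the previous one joined by '|'.
One more doubling of uc|uc|uc|uc gives the answer.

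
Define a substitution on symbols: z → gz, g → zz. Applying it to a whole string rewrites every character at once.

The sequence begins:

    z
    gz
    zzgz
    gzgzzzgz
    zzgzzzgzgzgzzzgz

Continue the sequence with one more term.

φ(zzgzzzgzgzgzzzgz) expands symbol-by-symbol to gz gz zz gz gz gz zz gz zz gz zz gz gz gz zz gz; joining the 16 pieces gives the next term.

gzgzzzgzgzgzzzgzzzgzzzgzgzgzzzgz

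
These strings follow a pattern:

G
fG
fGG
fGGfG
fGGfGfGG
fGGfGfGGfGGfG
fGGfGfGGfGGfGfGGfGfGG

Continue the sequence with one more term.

From term 3 onward, concatenate the last term with the second-to-last: fG·G = fGG, fGG·fG = fGGfG, …
Continuing: fGGfGfGGfGGfGfGGfGfGG · fGGfGfGGfGGfG gives term 8.

fGGfGfGGfGGfGfGGfGfGGfGGfGfGGfGGfG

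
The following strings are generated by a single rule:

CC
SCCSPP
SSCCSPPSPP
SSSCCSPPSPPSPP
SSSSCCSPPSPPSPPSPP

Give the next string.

Each term wraps the previous one in S on the left and SPP on the right.
One more step from SSSSCCSPPSPPSPPSPP gives the answer.

SSSSSCCSPPSPPSPPSPPSPP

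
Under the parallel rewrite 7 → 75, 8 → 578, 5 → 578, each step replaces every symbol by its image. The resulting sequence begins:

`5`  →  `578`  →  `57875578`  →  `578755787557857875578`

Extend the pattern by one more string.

Rewriting the 21 symbols of 578755787557857875578 one by one yields 578 75 578 75 578 578 75 578 75 578 578 75 578 578 75 578 75 578 578 75 578; concatenated:

5787557875578578755787557857875578578755787557857875578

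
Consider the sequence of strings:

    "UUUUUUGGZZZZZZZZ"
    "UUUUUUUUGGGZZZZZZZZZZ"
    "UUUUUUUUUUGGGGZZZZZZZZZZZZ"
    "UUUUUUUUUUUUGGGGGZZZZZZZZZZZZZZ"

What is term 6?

Each string has the form U^{2n} G^{n-1} Z^{2n+2}, where the shown terms are n = 3, 4, 5, 6.
At n = 8 the blocks have lengths 16, 7, 18.

UUUUUUUUUUUUUUUUGGGGGGGZZZZZZZZZZZZZZZZZZ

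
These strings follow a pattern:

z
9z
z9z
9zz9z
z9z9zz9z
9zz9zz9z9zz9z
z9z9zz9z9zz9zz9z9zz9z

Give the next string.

9zz9zz9z9zz9zz9z9zz9z9zz9zz9z9zz9z

Each term (from the third on) is the two preceding terms concatenated in order: term 3 = z·9z = z9z.
So term 8 is 9zz9zz9z9zz9z·z9z9zz9z9zz9zz9z9zz9z.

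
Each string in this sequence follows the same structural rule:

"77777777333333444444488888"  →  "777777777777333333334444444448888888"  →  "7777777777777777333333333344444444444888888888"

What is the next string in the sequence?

77777777777777777777333333333333444444444444488888888888

The n-th term is 4n 7's then 2n+2 3's then 2n+3 4's then 2n+1 8's, where the shown terms are n = 2, 3, 4.
For the next term, n = 5, so the run lengths are 20, 12, 13, 11.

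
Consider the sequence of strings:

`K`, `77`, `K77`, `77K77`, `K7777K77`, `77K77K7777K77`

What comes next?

From term 3 onward, concatenate the second-to-last term with the last: K·77 = K77, 77·K77 = 77K77, …
So term 7 is K7777K77·77K77K7777K77.

K7777K7777K77K7777K77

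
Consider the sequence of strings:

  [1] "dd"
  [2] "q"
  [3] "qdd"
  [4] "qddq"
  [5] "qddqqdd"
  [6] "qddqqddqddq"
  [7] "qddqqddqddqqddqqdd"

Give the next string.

qddqqddqddqqddqqddqddqqddqddq

From term 3 onward, concatenate the last term with the second-to-last: q·dd = qdd, qdd·q = qddq, …
So term 8 is qddqqddqddqqddqqdd·qddqqddqddq.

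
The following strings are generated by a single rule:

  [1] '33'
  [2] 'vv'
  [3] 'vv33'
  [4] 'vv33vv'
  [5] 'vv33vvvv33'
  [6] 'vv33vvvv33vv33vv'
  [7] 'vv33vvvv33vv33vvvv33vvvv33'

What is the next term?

This is a Fibonacci-style word recurrence s(k) = s(k−1)·s(k−2): e.g. vv·33 = vv33.
The next term joins vv33vvvv33vv33vvvv33vvvv33 and vv33vvvv33vv33vv.

vv33vvvv33vv33vvvv33vvvv33vv33vvvv33vv33vv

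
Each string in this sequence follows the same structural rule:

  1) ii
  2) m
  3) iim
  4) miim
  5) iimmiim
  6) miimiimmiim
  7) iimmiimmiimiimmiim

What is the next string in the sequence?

miimiimmiimiimmiimmiimiimmiim

This is a Fibonacci-style word recurrence s(k) = s(k−2)·s(k−1): e.g. ii·m = iim.
The next term joins miimiimmiim and iimmiimmiimiimmiim.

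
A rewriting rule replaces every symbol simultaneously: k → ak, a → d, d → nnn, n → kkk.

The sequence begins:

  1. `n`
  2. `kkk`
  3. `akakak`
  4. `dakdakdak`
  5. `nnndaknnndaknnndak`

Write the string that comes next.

Rewriting the 18 symbols of nnndaknnndaknnndak one by one yields kkk kkk kkk nnn d ak kkk kkk kkk nnn d ak kkk kkk kkk nnn d ak; concatenated:

kkkkkkkkknnndakkkkkkkkkknnndakkkkkkkkkknnndak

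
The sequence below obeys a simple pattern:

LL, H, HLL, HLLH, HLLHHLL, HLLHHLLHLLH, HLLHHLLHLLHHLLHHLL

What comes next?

Each term (from the third on) is the previous term followed by the one before it: term 3 = H·LL = HLL.
Continuing: HLLHHLLHLLHHLLHHLL · HLLHHLLHLLH gives term 8.

HLLHHLLHLLHHLLHHLLHLLHHLLHLLH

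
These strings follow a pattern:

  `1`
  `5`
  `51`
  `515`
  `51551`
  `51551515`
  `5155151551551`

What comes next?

515515155155151551515

From term 3 onward, concatenate the last term with the second-to-last: 5·1 = 51, 51·5 = 515, …
So term 8 is 5155151551551·51551515.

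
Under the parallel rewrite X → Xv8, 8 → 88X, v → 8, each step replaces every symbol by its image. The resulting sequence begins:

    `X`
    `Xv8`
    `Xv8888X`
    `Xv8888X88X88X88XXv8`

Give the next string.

Xv8888X88X88X88XXv888X88XXv888X88XXv888X88XXv8Xv8888X

Applying the rule to each of the 19 symbols of Xv8888X88X88X88XXv8 gives the pieces Xv8 8 88X 88X 88X 88X Xv8 88X 88X Xv8 88X 88X Xv8 88X 88X Xv8 Xv8 8 88X, which concatenate to the answer.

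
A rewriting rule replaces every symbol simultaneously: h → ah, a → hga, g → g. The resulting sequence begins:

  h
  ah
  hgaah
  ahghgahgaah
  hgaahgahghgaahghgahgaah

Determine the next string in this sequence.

ahghgahgaahghgaahgahghgahgaahgahghgaahghgahgaah

φ(hgaahgahghgaahghgahgaah) expands symbol-by-symbol to ah g hga hga ah g hga ah g ah g hga hga ah g ah g hga ah g hga hga ah; joining the 23 pieces gives the next term.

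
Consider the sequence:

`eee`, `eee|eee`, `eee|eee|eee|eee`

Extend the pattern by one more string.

s(k+1) = s(k)·|·s(k) — each term doubles the last with '|' between the halves.
Doubling eee|eee|eee|eee with '|' between the halves:

eee|eee|eee|eee|eee|eee|eee|eee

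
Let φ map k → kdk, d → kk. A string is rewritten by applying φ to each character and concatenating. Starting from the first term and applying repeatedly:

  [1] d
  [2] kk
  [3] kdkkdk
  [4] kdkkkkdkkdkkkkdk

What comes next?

kdkkkkdkkdkkdkkdkkkkdkkdkkkkdkkdkkdkkdkkkkdk

φ(kdkkkkdkkdkkkkdk) expands symbol-by-symbol to kdk kk kdk kdk kdk kdk kk kdk kdk kk kdk kdk kdk kdk kk kdk; joining the 16 pieces gives the next term.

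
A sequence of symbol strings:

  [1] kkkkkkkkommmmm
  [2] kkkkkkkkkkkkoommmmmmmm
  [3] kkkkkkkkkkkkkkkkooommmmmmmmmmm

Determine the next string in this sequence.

kkkkkkkkkkkkkkkkkkkkoooommmmmmmmmmmmmm

Term n consists of 4n k's, followed by n-1 o's, followed by 3n-1 m's, where the shown terms are n = 2, 3, 4.
At n = 5 the blocks have lengths 20, 4, 14.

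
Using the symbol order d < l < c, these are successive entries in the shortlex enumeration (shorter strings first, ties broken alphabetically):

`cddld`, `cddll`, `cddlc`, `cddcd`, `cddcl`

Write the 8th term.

Advancing 3 positions from cddcl through cddcl → cddcc → cdldd reaches term 8.

cdldl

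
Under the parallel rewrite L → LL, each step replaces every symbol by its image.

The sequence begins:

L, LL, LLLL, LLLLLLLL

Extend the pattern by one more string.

Apply φ to LLLLLLLL symbol by symbol: L→LL, L→LL, L→LL, L→LL, L→LL, L→LL, L→LL, L→LL; joined: LL LL LL LL LL LL LL LL.

LLLLLLLLLLLLLLLL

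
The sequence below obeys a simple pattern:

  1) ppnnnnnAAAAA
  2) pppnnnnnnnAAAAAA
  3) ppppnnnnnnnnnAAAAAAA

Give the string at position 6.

The n-th term is n-1 p's then 2n-1 n's then n+2 A's, where the shown terms are n = 3, 4, 5.
At n = 8 the blocks have lengths 7, 15, 10.

pppppppnnnnnnnnnnnnnnnAAAAAAAAAA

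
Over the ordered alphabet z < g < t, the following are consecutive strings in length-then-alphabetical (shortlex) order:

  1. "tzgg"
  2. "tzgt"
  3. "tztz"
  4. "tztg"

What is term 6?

tgzz

Advancing 2 positions from tztg through tztg → tztt reaches term 6.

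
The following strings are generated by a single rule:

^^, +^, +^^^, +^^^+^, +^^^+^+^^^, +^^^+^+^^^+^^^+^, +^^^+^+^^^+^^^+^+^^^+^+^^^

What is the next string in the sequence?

+^^^+^+^^^+^^^+^+^^^+^+^^^+^^^+^+^^^+^^^+^

Each term (from the third on) is the previous term followed by the one before it: term 3 = +^·^^ = +^^^.
Continuing: +^^^+^+^^^+^^^+^+^^^+^+^^^ · +^^^+^+^^^+^^^+^ gives term 8.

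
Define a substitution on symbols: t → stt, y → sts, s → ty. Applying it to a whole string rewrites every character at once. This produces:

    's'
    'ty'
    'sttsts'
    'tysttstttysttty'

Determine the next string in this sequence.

sttststysttstttysttsttsttststysttsttsttsts

Applying the rule to each of the 15 symbols of tysttstttysttty gives the pieces stt sts ty stt stt ty stt stt stt sts ty stt stt stt sts, which concatenate to the answer.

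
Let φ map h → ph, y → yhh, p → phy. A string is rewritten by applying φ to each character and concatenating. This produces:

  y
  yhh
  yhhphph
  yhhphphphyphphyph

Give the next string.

yhhphphphyphphyphphyphyhhphyphphyphyhhphyph

Replace each of the 17 characters of yhhphphphyphphyph in place — yhh ph ph phy ph phy ph phy ph yhh phy ph phy ph yhh phy ph — and concatenate.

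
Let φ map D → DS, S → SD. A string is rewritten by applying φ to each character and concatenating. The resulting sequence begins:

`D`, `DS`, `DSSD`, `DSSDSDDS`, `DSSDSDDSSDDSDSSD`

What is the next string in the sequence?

DSSDSDDSSDDSDSSDSDDSDSSDDSSDSDDS

Applying the rule to each of the 16 symbols of DSSDSDDSSDDSDSSD gives the pieces DS SD SD DS SD DS DS SD SD DS DS SD DS SD SD DS, which concatenate to the answer.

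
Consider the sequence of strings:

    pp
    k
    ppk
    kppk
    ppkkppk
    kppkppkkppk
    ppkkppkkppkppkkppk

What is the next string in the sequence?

kppkppkkppkppkkppkkppkppkkppk

Each term (from the third on) is the two preceding terms concatenated in order: term 3 = pp·k = ppk.
So term 8 is kppkppkkppk·ppkkppkkppkppkkppk.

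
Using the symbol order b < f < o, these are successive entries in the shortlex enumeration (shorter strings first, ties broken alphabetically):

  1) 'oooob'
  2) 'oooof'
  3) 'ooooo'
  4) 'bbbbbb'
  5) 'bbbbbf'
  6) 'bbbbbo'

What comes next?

bbbbfb

Treat bbbbbo as a base-3 numeral over the given alphabet and add one, carrying through any trailing o's.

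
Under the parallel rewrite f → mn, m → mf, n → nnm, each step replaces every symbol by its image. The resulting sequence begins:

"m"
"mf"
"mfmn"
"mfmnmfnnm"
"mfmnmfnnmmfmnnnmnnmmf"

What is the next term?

Applying the rule to each of the 21 symbols of mfmnmfnnmmfmnnnmnnmmf gives the pieces mf mn mf nnm mf mn nnm nnm mf mf mn mf nnm nnm nnm mf nnm nnm mf mf mn, which concatenate to the answer.

mfmnmfnnmmfmnnnmnnmmfmfmnmfnnmnnmnnmmfnnmnnmmfmfmn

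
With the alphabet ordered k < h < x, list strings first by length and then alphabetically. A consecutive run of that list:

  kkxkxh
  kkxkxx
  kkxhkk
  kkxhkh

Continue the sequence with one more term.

The successor of kkxhkh increments the rightmost position that isn't already x and resets every position after it to k.

kkxhkx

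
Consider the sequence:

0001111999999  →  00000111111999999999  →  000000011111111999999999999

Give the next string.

Term n consists of 2n-1 0's, followed by 2n 1's, followed by 3n 9's, where the shown terms are n = 2, 3, 4.
For the next term, n = 5, so the run lengths are 9, 10, 15.

0000000001111111111999999999999999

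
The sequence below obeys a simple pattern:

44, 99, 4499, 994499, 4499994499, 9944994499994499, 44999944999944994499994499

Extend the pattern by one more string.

994499449999449944999944999944994499994499

This is a Fibonacci-style word recurrence s(k) = s(k−2)·s(k−1): e.g. 44·99 = 4499.
The next term joins 9944994499994499 and 44999944999944994499994499.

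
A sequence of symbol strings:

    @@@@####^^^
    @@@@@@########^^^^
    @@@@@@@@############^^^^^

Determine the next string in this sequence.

The n-th term is 2n+2 @'s then 4n #'s then n+2 ^'s (n = 1, 2, …).
For the next term, n = 4, so the run lengths are 10, 16, 6.

@@@@@@@@@@################^^^^^^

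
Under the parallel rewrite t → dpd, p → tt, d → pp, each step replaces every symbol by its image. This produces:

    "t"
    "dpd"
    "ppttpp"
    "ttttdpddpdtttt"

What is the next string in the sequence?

dpddpddpddpdppttppppttppdpddpddpddpd

Replace each of the 14 characters of ttttdpddpdtttt in place — dpd dpd dpd dpd pp tt pp pp tt pp dpd dpd dpd dpd — and concatenate.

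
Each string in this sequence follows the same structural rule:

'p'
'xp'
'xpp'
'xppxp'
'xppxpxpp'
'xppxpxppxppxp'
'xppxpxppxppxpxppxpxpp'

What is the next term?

xppxpxppxppxpxppxpxppxppxpxppxppxp

Each term (from the third on) is the previous term followed by the one before it: term 3 = xp·p = xpp.
Continuing: xppxpxppxppxpxppxpxpp · xppxpxppxppxp gives term 8.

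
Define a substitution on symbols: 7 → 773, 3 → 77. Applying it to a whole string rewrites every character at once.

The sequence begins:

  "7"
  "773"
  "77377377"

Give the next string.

7737737777377377773773

Rewriting each symbol of 77377377: 7→773, 7→773, 3→77, 7→773, 7→773, 3→77, 7→773, 7→773, which concatenates to 773 773 77 773 773 77 773 773.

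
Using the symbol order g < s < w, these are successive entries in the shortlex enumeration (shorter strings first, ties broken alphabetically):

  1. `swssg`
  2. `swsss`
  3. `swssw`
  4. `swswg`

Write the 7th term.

Stepping forward 3 times from swswg: swswg → swsws → swsww, then the target.

swwgg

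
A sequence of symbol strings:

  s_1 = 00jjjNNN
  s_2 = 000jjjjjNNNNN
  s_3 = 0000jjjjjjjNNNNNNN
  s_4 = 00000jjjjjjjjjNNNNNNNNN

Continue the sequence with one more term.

The n-th term is n+1 0's then 2n+1 j's then 2n+1 N's (n = 1, 2, …).
Setting n = 5 gives 6, 11, 11 characters in each block.

000000jjjjjjjjjjjNNNNNNNNNNN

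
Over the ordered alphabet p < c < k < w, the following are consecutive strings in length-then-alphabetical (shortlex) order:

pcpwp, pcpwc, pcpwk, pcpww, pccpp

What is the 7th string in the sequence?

Stepping forward 2 times from pccpp: pccpp → pccpc, then the target.

pccpk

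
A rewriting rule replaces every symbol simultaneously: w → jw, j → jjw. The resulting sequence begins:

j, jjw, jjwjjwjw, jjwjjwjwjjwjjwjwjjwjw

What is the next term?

jjwjjwjwjjwjjwjwjjwjwjjwjjwjwjjwjjwjwjjwjwjjwjjwjwjjwjw

φ(jjwjjwjwjjwjjwjwjjwjw) expands symbol-by-symbol to jjw jjw jw jjw jjw jw jjw jw jjw jjw jw jjw jjw jw jjw jw jjw jjw jw jjw jw; joining the 21 pieces gives the next term.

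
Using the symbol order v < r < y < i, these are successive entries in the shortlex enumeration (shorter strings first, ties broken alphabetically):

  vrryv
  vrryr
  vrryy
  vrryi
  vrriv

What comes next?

Treat vrriv as a base-4 numeral over the given alphabet and add one, carrying through any trailing i's.

vrrir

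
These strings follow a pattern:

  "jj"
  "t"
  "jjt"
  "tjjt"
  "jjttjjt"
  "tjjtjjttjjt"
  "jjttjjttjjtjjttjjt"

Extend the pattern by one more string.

tjjtjjttjjtjjttjjttjjtjjttjjt

From term 3 onward, concatenate the second-to-last term with the last: jj·t = jjt, t·jjt = tjjt, …
So term 8 is tjjtjjttjjt·jjttjjttjjtjjttjjt.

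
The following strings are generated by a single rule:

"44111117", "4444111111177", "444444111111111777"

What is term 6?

Reading off run lengths: 4 runs 2, 4, 6; 1 runs 5, 7, 9; 7 runs 1, 2, 3 — each is linear in n (n = 1, 2, …).
At n = 6 the blocks have lengths 12, 15, 6.

444444444444111111111111111777777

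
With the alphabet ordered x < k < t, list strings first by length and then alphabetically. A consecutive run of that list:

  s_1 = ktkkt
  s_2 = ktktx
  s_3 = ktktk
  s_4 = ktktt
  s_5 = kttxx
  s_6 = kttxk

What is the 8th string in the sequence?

Continuing the enumeration 2 steps past kttxk: kttxk → kttxt → (answer).

kttkx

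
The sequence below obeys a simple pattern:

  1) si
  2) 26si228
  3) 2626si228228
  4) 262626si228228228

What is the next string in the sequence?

26262626si228228228228

Every step adds 26 to the front and 228 to the end of the previous string.
One more step from 262626si228228228 gives the answer.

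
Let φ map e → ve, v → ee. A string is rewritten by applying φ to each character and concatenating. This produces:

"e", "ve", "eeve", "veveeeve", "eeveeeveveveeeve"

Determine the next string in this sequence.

φ(eeveeeveveveeeve) expands symbol-by-symbol to ve ve ee ve ve ve ee ve ee ve ee ve ve ve ee ve; joining the 16 pieces gives the next term.

veveeeveveveeeveeeveeeveveveeeve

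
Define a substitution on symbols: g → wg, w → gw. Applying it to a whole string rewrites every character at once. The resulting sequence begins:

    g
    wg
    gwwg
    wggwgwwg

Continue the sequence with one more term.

Rewriting each symbol of wggwgwwg: w→gw, g→wg, g→wg, w→gw, g→wg, w→gw, w→gw, g→wg, which concatenates to gw wg wg gw wg gw gw wg.

gwwgwggwwggwgwwg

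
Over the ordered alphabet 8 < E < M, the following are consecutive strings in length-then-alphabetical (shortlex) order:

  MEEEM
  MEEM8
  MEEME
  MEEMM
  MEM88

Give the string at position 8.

MEME8

Stepping forward 3 times from MEM88: MEM88 → MEM8E → MEM8M, then the target.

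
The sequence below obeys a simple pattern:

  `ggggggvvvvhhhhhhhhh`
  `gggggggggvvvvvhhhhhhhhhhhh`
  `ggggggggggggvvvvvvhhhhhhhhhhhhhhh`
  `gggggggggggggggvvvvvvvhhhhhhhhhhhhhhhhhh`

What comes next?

The n-th term is 3n g's then n+2 v's then 3n+3 h's, where the shown terms are n = 2, 3, 4, 5.
Setting n = 6 gives 18, 8, 21 characters in each block.

ggggggggggggggggggvvvvvvvvhhhhhhhhhhhhhhhhhhhhh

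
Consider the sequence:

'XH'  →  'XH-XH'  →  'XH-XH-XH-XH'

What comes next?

Each string is two copies of the previous one joined by '-'.
Doubling XH-XH-XH-XH with '-' between the halves:

XH-XH-XH-XH-XH-XH-XH-XH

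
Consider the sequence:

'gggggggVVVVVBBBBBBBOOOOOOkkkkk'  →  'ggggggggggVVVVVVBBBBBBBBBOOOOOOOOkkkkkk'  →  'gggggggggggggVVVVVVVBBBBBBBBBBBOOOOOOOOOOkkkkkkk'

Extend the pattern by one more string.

ggggggggggggggggVVVVVVVVBBBBBBBBBBBBBOOOOOOOOOOOOkkkkkkkk

Term n consists of 3n+1 g's, followed by n+3 V's, followed by 2n+3 B's, followed by 2n+2 O's, followed by n+3 k's, where the shown terms are n = 2, 3, 4.
For the next term, n = 5, so the run lengths are 16, 8, 13, 12, 8.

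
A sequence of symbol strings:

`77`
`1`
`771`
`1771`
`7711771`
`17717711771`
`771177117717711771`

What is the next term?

17717711771771177117717711771

Each term (from the third on) is the two preceding terms concatenated in order: term 3 = 77·1 = 771.
The next term joins 17717711771 and 771177117717711771.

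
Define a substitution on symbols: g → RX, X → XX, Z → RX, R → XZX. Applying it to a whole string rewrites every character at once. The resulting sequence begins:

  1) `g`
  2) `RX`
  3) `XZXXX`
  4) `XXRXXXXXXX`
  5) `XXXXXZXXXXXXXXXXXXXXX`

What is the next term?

Rewriting the 21 symbols of XXXXXZXXXXXXXXXXXXXXX one by one yields XX XX XX XX XX RX XX XX XX XX XX XX XX XX XX XX XX XX XX XX XX; concatenated:

XXXXXXXXXXRXXXXXXXXXXXXXXXXXXXXXXXXXXXXXXX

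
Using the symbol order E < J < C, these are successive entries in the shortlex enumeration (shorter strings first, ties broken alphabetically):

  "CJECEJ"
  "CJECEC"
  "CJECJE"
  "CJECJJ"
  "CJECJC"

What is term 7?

Advancing 2 positions from CJECJC through CJECJC → CJECCE reaches term 7.

CJECCJ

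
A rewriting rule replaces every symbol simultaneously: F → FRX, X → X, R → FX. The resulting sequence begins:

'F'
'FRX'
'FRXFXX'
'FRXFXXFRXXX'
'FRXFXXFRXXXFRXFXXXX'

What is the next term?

Applying the rule to each of the 19 symbols of FRXFXXFRXXXFRXFXXXX gives the pieces FRX FX X FRX X X FRX FX X X X FRX FX X FRX X X X X, which concatenate to the answer.

FRXFXXFRXXXFRXFXXXXFRXFXXFRXXXXX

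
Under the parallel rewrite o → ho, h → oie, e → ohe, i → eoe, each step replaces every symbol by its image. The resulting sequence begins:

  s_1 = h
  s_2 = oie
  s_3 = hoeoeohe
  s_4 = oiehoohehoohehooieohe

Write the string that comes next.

Rewriting the 21 symbols of oiehoohehoohehooieohe one by one yields ho eoe ohe oie ho ho oie ohe oie ho ho oie ohe oie ho ho eoe ohe ho oie ohe; concatenated:

hoeoeoheoiehohooieoheoiehohooieoheoiehohoeoeohehooieohe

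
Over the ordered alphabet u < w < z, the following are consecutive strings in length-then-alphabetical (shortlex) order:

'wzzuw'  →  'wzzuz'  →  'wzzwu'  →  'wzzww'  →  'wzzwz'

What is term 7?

wzzzw

Continuing the enumeration 2 steps past wzzwz: wzzwz → wzzzu → (answer).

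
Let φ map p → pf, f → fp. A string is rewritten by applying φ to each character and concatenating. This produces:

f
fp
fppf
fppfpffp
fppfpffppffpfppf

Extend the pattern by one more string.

fppfpffppffpfppfpffpfppffppfpffp

φ(fppfpffppffpfppf) expands symbol-by-symbol to fp pf pf fp pf fp fp pf pf fp fp pf fp pf pf fp; joining the 16 pieces gives the next term.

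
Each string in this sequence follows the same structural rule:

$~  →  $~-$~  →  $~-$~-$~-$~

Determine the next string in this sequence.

Each string is two copies of the previous one joined by '-'.
One more doubling of $~-$~-$~-$~ gives the answer.

$~-$~-$~-$~-$~-$~-$~-$~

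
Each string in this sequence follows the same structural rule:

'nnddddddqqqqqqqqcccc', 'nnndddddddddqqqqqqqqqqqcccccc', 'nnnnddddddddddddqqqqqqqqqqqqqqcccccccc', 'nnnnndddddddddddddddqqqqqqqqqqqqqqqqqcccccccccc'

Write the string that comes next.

Term n consists of n n's, followed by 3n d's, followed by 3n+2 q's, followed by 2n c's, where the shown terms are n = 2, 3, 4, 5.
For the next term, n = 6, so the run lengths are 6, 18, 20, 12.

nnnnnnddddddddddddddddddqqqqqqqqqqqqqqqqqqqqcccccccccccc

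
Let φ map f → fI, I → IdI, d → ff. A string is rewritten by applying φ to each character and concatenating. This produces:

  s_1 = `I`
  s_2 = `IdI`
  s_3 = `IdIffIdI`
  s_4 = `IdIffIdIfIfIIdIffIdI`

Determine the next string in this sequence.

Rewriting the 20 symbols of IdIffIdIfIfIIdIffIdI one by one yields IdI ff IdI fI fI IdI ff IdI fI IdI fI IdI IdI ff IdI fI fI IdI ff IdI; concatenated:

IdIffIdIfIfIIdIffIdIfIIdIfIIdIIdIffIdIfIfIIdIffIdI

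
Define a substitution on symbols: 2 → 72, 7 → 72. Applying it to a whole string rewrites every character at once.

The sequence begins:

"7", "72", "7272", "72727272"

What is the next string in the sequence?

7272727272727272

Expanding 72727272: 7→72, 2→72, 7→72, 2→72, 7→72, 2→72, 7→72, 2→72. Concatenated: 72 72 72 72 72 72 72 72.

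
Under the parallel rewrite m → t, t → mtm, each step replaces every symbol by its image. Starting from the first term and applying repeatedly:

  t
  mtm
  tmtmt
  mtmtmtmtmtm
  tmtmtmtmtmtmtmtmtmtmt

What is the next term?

mtmtmtmtmtmtmtmtmtmtmtmtmtmtmtmtmtmtmtmtmtm

φ(tmtmtmtmtmtmtmtmtmtmt) expands symbol-by-symbol to mtm t mtm t mtm t mtm t mtm t mtm t mtm t mtm t mtm t mtm t mtm; joining the 21 pieces gives the next term.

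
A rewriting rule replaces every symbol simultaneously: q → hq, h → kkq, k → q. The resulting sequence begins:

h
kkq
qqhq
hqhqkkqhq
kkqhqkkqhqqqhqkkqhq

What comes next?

qqhqkkqhqqqhqkkqhqhqhqkkqhqqqhqkkqhq

Applying the rule to each of the 19 symbols of kkqhqkkqhqqqhqkkqhq gives the pieces q q hq kkq hq q q hq kkq hq hq hq kkq hq q q hq kkq hq, which concatenate to the answer.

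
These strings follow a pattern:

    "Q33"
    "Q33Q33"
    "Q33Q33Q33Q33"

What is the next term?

Q33Q33Q33Q33Q33Q33Q33Q33

Each string is two copies of the previous one concatenated.
So the next term is two copies of Q33Q33Q33Q33.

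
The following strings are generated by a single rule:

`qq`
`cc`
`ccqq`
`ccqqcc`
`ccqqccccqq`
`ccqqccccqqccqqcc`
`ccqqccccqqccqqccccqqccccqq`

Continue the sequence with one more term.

From term 3 onward, concatenate the last term with the second-to-last: cc·qq = ccqq, ccqq·cc = ccqqcc, …
Continuing: ccqqccccqqccqqccccqqccccqq · ccqqccccqqccqqcc gives term 8.

ccqqccccqqccqqccccqqccccqqccqqccccqqccqqcc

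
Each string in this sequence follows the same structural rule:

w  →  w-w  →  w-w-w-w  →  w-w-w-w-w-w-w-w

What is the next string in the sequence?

w-w-w-w-w-w-w-w-w-w-w-w-w-w-w-w

Each string is two copies of the previous one joined by '-'.
So the next term is two copies of w-w-w-w-w-w-w-w with '-' between the halves.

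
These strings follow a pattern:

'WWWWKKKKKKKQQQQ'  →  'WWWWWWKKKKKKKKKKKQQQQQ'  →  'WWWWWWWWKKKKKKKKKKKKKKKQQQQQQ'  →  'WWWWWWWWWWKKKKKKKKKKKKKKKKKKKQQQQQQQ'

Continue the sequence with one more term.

WWWWWWWWWWWWKKKKKKKKKKKKKKKKKKKKKKKQQQQQQQQ

The n-th term is 2n W's then 4n-1 K's then n+2 Q's, where the shown terms are n = 2, 3, 4, 5.
At n = 6 the blocks have lengths 12, 23, 8.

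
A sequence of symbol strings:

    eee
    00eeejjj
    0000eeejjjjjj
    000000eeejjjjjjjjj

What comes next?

Every step adds 00 to the front and jjj to the end of the previous string.
Applying this once more to 000000eeejjjjjjjjj:

00000000eeejjjjjjjjjjjj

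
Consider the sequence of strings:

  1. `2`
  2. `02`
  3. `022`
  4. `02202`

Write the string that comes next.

Each term (from the third on) is the previous term followed by the one before it: term 3 = 02·2 = 022.
So term 5 is 02202·022.

02202022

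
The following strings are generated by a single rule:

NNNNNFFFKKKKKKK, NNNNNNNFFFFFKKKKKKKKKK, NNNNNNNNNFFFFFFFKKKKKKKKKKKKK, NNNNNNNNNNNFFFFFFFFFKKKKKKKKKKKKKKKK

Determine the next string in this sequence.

Term n consists of 2n+1 N's, followed by 2n-1 F's, followed by 3n+1 K's, where the shown terms are n = 2, 3, 4, 5.
Setting n = 6 gives 13, 11, 19 characters in each block.

NNNNNNNNNNNNNFFFFFFFFFFFKKKKKKKKKKKKKKKKKKK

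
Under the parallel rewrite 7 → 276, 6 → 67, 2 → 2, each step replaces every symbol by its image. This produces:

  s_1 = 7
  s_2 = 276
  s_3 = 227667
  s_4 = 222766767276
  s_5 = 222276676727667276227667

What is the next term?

222227667672766727622766767276227667222766767276

Applying the rule to each of the 24 symbols of 222276676727667276227667 gives the pieces 2 2 2 2 276 67 67 276 67 276 2 276 67 67 276 2 276 67 2 2 276 67 67 276, which concatenate to the answer.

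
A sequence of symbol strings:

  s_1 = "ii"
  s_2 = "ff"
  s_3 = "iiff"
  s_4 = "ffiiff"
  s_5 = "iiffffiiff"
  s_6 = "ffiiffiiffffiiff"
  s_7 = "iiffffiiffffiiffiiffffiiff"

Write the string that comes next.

Each term (from the third on) is the two preceding terms concatenated in order: term 3 = ii·ff = iiff.
The next term joins ffiiffiiffffiiff and iiffffiiffffiiffiiffffiiff.

ffiiffiiffffiiffiiffffiiffffiiffiiffffiiff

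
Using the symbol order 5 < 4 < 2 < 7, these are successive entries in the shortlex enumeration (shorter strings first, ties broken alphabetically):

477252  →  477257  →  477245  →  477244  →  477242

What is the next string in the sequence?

Find the rightmost character of 477242 below 7, bump it to the next letter, and reset everything to its right to 5.

477247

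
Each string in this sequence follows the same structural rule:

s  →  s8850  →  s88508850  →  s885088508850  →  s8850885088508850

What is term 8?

The strings grow by a fixed suffix 8850 each time.
From s8850885088508850, 3 further steps: s8850885088508850 → s88508850885088508850 → s885088508850885088508850 → (answer).

s8850885088508850885088508850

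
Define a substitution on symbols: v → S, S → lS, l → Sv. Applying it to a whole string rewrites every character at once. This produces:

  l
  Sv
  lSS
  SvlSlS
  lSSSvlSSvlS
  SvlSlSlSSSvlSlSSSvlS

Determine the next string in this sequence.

Applying the rule to each of the 20 symbols of SvlSlSlSSSvlSlSSSvlS gives the pieces lS S Sv lS Sv lS Sv lS lS lS S Sv lS Sv lS lS lS S Sv lS, which concatenate to the answer.

lSSSvlSSvlSSvlSlSlSSSvlSSvlSlSlSSSvlS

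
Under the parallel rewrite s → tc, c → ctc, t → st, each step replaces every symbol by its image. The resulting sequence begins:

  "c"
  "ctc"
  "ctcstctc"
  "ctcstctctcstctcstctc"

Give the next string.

ctcstctctcstctcstctcstctctcstctcstctctcstctcstctc

Replace each of the 20 characters of ctcstctctcstctcstctc in place — ctc st ctc tc st ctc st ctc st ctc tc st ctc st ctc tc st ctc st ctc — and concatenate.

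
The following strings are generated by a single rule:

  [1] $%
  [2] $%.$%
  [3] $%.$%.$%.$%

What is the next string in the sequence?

Every step duplicates the string with '.' between the halves.
Doubling $%.$%.$%.$% with '.' between the halves:

$%.$%.$%.$%.$%.$%.$%.$%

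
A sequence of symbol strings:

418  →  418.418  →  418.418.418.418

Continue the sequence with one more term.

Each string is two copies of the previous one joined by '.'.
So the next term is two copies of 418.418.418.418 with '.' between the halves.

418.418.418.418.418.418.418.418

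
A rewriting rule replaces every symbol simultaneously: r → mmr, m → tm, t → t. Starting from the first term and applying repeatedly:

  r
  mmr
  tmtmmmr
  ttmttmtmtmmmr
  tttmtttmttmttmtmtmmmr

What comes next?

φ(tttmtttmttmttmtmtmmmr) expands symbol-by-symbol to t t t tm t t t tm t t tm t t tm t tm t tm tm tm mmr; joining the 21 pieces gives the next term.

ttttmttttmtttmtttmttmttmtmtmmmr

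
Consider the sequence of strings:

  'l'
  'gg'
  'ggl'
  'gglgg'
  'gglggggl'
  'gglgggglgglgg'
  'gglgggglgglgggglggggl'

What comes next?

This is a Fibonacci-style word recurrence s(k) = s(k−1)·s(k−2): e.g. gg·l = ggl.
The next term joins gglgggglgglgggglggggl and gglgggglgglgg.

gglgggglgglgggglgggglgglgggglgglgg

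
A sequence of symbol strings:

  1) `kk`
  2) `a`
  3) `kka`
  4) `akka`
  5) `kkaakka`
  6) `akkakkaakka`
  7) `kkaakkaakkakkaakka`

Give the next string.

Each term (from the third on) is the two preceding terms concatenated in order: term 3 = kk·a = kka.
So term 8 is akkakkaakka·kkaakkaakkakkaakka.

akkakkaakkakkaakkaakkakkaakka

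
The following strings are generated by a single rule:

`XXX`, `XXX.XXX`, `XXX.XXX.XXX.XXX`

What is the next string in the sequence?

s(k+1) = s(k)·.·s(k) — each term doubles the last with '.' between the halves.
Doubling XXX.XXX.XXX.XXX with '.' between the halves:

XXX.XXX.XXX.XXX.XXX.XXX.XXX.XXX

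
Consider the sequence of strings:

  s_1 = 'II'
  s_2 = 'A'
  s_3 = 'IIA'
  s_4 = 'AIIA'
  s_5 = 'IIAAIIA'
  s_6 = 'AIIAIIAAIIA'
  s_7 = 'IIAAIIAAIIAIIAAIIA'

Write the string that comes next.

Each term (from the third on) is the two preceding terms concatenated in order: term 3 = II·A = IIA.
Continuing: AIIAIIAAIIA · IIAAIIAAIIAIIAAIIA gives term 8.

AIIAIIAAIIAIIAAIIAAIIAIIAAIIA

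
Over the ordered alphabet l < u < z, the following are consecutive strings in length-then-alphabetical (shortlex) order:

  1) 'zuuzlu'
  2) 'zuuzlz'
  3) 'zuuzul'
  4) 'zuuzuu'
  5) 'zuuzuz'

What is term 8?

zuuzzz

Continuing the enumeration 3 steps past zuuzuz: zuuzuz → zuuzzl → zuuzzu → (answer).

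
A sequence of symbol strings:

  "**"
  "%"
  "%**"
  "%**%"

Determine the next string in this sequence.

%**%%**

This is a Fibonacci-style word recurrence s(k) = s(k−1)·s(k−2): e.g. %·** = %**.
So term 5 is %**%·%**.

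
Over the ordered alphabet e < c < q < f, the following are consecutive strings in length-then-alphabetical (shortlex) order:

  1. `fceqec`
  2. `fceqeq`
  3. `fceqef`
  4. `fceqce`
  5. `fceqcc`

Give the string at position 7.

Stepping forward 2 times from fceqcc: fceqcc → fceqcq, then the target.

fceqcf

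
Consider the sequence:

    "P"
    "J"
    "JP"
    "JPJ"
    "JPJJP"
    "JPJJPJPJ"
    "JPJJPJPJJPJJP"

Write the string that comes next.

Each term (from the third on) is the previous term followed by the one before it: term 3 = J·P = JP.
So term 8 is JPJJPJPJJPJJP·JPJJPJPJ.

JPJJPJPJJPJJPJPJJPJPJ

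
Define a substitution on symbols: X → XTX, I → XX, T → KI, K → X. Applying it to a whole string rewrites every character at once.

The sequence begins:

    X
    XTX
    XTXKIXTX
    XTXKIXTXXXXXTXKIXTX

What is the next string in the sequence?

Applying the rule to each of the 19 symbols of XTXKIXTXXXXXTXKIXTX gives the pieces XTX KI XTX X XX XTX KI XTX XTX XTX XTX XTX KI XTX X XX XTX KI XTX, which concatenate to the answer.

XTXKIXTXXXXXTXKIXTXXTXXTXXTXXTXKIXTXXXXXTXKIXTX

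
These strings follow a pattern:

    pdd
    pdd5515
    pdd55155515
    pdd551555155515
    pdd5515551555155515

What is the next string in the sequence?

The strings grow by a fixed suffix 5515 each time.
Applying this once more to pdd5515551555155515:

pdd55155515551555155515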